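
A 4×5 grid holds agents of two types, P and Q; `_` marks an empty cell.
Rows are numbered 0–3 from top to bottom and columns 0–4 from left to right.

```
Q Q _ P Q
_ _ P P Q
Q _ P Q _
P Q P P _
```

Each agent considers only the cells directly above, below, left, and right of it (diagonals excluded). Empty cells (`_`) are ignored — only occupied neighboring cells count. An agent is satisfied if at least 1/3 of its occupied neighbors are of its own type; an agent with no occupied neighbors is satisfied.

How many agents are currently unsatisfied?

Row 0: (0,0)Q 1/1 satisfied · (0,1)Q 1/1 satisfied · (0,3)P 1/2 satisfied · (0,4)Q 1/2 satisfied
Row 1: (1,2)P 2/2 satisfied · (1,3)P 2/4 satisfied · (1,4)Q 1/2 satisfied
Row 2: (2,0)Q 0/1 not · (2,2)P 2/3 satisfied · (2,3)Q 0/3 not
Row 3: (3,0)P 0/2 not · (3,1)Q 0/2 not · (3,2)P 2/3 satisfied · (3,3)P 1/2 satisfied
Unsatisfied: (2,0), (2,3), (3,0), (3,1) — 4 in total.

4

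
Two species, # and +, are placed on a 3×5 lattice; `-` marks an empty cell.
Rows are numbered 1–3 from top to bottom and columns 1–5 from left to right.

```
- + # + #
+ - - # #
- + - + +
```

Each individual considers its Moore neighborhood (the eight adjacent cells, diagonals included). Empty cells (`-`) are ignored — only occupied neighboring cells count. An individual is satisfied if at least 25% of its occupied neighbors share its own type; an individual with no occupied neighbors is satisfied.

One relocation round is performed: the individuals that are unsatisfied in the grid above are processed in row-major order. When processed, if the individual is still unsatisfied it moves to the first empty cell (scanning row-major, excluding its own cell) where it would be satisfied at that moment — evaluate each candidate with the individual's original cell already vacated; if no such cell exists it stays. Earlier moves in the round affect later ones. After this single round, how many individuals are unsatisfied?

Initially unsatisfied (in order): (1,4).
  (1,4) → (1,1).
Resulting grid:
+ + # - #
+ - - # #
- + - + +
All satisfied now.

0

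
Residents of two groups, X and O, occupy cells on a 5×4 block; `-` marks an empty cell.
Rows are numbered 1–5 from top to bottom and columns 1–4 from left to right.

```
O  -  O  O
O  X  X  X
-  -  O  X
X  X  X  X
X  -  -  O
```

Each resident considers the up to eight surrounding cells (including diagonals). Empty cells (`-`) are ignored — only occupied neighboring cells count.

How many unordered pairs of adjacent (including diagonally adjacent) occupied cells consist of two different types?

Scan each occupied cell's neighbors to the right and below (and the two forward diagonals) so each pair is counted once.
Row 1: O(1,1)–O(2,1)= O(1,1)–X(2,2)≠ O(1,3)–O(1,4)= O(1,3)–X(2,3)≠ O(1,3)–X(2,4)≠ O(1,3)–X(2,2)≠ O(1,4)–X(2,4)≠ O(1,4)–X(2,3)≠  → 6/8 unlike.
Row 2: O(2,1)–X(2,2)≠ X(2,2)–X(2,3)= X(2,2)–O(3,3)≠ X(2,3)–X(2,4)= X(2,3)–O(3,3)≠ X(2,3)–X(3,4)= X(2,4)–X(3,4)= X(2,4)–O(3,3)≠  → 4/8 unlike.
Row 3: O(3,3)–X(3,4)≠ O(3,3)–X(4,3)≠ O(3,3)–X(4,4)≠ O(3,3)–X(4,2)≠ X(3,4)–X(4,4)= X(3,4)–X(4,3)=  → 4/6 unlike.
Row 4: X(4,1)–X(4,2)= X(4,1)–X(5,1)= X(4,2)–X(4,3)= X(4,2)–X(5,1)= X(4,3)–X(4,4)= X(4,3)–O(5,4)≠ X(4,4)–O(5,4)≠  → 2/7 unlike.
Total adjacent occupied pairs: 29; unlike-type pairs: 16.

16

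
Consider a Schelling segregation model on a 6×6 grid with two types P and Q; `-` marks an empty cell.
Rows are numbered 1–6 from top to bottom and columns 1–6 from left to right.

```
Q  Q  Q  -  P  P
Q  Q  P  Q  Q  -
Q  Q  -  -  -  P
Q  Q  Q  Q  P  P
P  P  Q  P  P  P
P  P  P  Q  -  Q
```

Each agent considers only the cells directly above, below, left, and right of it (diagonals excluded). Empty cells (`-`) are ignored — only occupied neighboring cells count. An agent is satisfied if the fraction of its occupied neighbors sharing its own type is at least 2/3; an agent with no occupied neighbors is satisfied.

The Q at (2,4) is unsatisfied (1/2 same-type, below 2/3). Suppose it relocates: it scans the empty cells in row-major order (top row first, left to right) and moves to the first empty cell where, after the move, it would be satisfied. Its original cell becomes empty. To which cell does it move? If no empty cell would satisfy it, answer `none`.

(3,3)

Vacating (2,4). Empty cells in order:
  (1,4): 1/2 same-type → still unsatisfied.
  (2,6): 1/3 same-type → still unsatisfied.
  (3,3): 2/3 same-type → satisfied — stop here.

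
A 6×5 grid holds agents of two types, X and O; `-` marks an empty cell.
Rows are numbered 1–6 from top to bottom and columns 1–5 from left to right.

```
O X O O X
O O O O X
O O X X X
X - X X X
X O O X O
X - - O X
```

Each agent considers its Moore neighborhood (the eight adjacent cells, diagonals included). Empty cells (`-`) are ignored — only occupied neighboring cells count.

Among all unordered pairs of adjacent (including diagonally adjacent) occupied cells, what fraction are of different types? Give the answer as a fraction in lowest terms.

Scan each occupied cell's neighbors to the right and below (and the two forward diagonals) so each pair is counted once.
From row 1: 8 unlike of 17 pairs (running 8/17).
From row 2: 7 unlike of 17 pairs (running 15/34).
From row 3: 4 unlike of 14 pairs (running 19/48).
From row 4: 6 unlike of 12 pairs (running 25/60).
From row 5: 6 unlike of 11 pairs (running 31/71).
From row 6: 1 unlike of 1 pairs (running 32/72).
Total adjacent occupied pairs: 72; unlike-type pairs: 32.
32/72 reduces to 4/9.

4/9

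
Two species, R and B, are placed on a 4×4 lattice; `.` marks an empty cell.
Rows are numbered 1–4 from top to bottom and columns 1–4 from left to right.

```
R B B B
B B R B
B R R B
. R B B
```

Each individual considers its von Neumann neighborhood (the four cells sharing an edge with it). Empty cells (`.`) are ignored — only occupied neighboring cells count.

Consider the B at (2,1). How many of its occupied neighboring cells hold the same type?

2

Occupied neighbors of (2,1): (1,1)=R, (3,1)=B, (2,2)=B.
Same type (B): 2 of 3.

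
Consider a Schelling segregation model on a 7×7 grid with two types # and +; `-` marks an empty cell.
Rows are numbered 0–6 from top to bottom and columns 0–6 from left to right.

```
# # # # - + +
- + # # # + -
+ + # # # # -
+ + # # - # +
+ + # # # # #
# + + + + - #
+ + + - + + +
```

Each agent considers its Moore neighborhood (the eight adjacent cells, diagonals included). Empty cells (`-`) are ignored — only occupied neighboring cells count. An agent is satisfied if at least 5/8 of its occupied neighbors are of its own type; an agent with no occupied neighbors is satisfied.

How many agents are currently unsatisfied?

13

Row 0: (0,0)# 1/2 not · (0,1)# 3/4 satisfied · (0,2)# 4/5 satisfied · (0,3)# 4/4 satisfied · (0,5)+ 2/3 satisfied · (0,6)+ 2/2 satisfied
Row 1: (1,1)+ 2/7 not · (1,2)# 6/8 satisfied · (1,3)# 7/7 satisfied · (1,4)# 5/7 satisfied · (1,5)+ 2/5 not
Row 2: (2,0)+ 4/4 satisfied · (2,1)+ 4/7 not · (2,2)# 5/8 satisfied · (2,3)# 7/7 satisfied · (2,4)# 6/7 satisfied · (2,5)# 3/5 not
Row 3: (3,0)+ 5/5 satisfied · (3,1)+ 5/8 satisfied · (3,2)# 5/8 satisfied · (3,3)# 7/7 satisfied · (3,5)# 5/6 satisfied · (3,6)+ 0/4 not
Row 4: (4,0)+ 4/5 satisfied · (4,1)+ 5/8 satisfied · (4,2)# 3/8 not · (4,3)# 4/7 not · (4,4)# 4/6 satisfied · (4,5)# 4/6 satisfied · (4,6)# 3/4 satisfied
Row 5: (5,0)# 0/5 not · (5,1)+ 6/8 satisfied · (5,2)+ 5/7 satisfied · (5,3)+ 4/7 not · (5,4)+ 3/6 not · (5,6)# 2/4 not
Row 6: (6,0)+ 2/3 satisfied · (6,1)+ 4/5 satisfied · (6,2)+ 4/4 satisfied · (6,4)+ 3/3 satisfied · (6,5)+ 3/4 satisfied · (6,6)+ 1/2 not
Unsatisfied: (0,0), (1,1), (1,5), (2,1), (2,5), (3,6), (4,2), (4,3), (5,0), (5,3), (5,4), (5,6), (6,6) — 13 in total.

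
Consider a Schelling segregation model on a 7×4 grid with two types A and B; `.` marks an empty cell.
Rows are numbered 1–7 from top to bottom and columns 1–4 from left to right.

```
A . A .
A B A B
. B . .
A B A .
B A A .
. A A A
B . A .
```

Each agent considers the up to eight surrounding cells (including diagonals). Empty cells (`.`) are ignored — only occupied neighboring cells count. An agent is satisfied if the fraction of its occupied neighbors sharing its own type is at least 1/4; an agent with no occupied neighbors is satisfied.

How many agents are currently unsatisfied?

Row 1: (1,1)A 1/2 satisfied · (1,3)A 1/3 satisfied
Row 2: (2,1)A 1/3 satisfied · (2,2)B 1/5 not · (2,3)A 1/4 satisfied · (2,4)B 0/2 not
Row 3: (3,2)B 2/6 satisfied
Row 4: (4,1)A 1/4 satisfied · (4,2)B 2/6 satisfied · (4,3)A 2/4 satisfied
Row 5: (5,1)B 1/4 satisfied · (5,2)A 5/7 satisfied · (5,3)A 5/6 satisfied
Row 6: (6,2)A 4/6 satisfied · (6,3)A 5/5 satisfied · (6,4)A 3/3 satisfied
Row 7: (7,1)B 0/1 not · (7,3)A 3/3 satisfied
Unsatisfied: (2,2), (2,4), (7,1) — 3 in total.

3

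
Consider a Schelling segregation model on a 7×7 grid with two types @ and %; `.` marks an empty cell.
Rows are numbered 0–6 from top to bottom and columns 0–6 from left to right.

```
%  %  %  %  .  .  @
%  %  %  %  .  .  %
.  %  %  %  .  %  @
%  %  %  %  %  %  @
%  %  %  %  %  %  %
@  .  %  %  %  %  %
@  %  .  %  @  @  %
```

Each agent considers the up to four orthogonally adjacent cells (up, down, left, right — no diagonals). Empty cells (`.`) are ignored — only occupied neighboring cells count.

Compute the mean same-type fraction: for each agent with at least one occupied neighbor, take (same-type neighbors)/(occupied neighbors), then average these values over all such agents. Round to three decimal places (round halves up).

Row 0: (0,0)% 2/2 · (0,1)% 3/3 · (0,2)% 3/3 · (0,3)% 2/2 · (0,6)@ 0/1
Row 1: (1,0)% 2/2 · (1,1)% 4/4 · (1,2)% 4/4 · (1,3)% 3/3 · (1,6)% 0/2
Row 2: (2,1)% 3/3 · (2,2)% 4/4 · (2,3)% 3/3 · (2,5)% 1/2 · (2,6)@ 1/3
Row 3: (3,0)% 2/2 · (3,1)% 4/4 · (3,2)% 4/4 · (3,3)% 4/4 · (3,4)% 3/3 · (3,5)% 3/4 · (3,6)@ 1/3
Row 4: (4,0)% 2/3 · (4,1)% 3/3 · (4,2)% 4/4 · (4,3)% 4/4 · (4,4)% 4/4 · (4,5)% 4/4 · (4,6)% 2/3
Row 5: (5,0)@ 1/2 · (5,2)% 2/2 · (5,3)% 4/4 · (5,4)% 3/4 · (5,5)% 3/4 · (5,6)% 3/3
Row 6: (6,0)@ 1/2 · (6,1)% 0/1 · (6,3)% 1/2 · (6,4)@ 1/3 · (6,5)@ 1/3 · (6,6)% 1/2
Sum over 41 agents: 2/2 + 3/3 + 3/3 + 2/2 + 0/1 + 2/2 + 4/4 + 4/4 + 3/3 + 0/2 + 3/3 + 4/4 + 3/3 + 1/2 + 1/3 + 2/2 + 4/4 + 4/4 + 4/4 + 3/3 + 3/4 + 1/3 + 2/3 + 3/3 + 4/4 + 4/4 + 4/4 + 4/4 + 2/3 + 1/2 + 2/2 + 4/4 + 3/4 + 3/4 + 3/3 + 1/2 + 0/1 + 1/2 + 1/3 + 1/3 + 1/2 = 377/12; mean = 377/12 ÷ 41 = 377/492 = 0.766260… → 0.766.

0.766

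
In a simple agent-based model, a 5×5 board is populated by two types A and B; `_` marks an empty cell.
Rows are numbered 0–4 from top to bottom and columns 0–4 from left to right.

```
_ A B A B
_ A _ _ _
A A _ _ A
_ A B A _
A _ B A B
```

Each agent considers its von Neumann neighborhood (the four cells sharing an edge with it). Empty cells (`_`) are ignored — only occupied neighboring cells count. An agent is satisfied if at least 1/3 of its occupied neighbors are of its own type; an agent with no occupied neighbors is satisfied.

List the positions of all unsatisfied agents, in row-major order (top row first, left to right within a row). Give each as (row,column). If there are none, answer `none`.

(0,2), (0,3), (0,4), (4,4)

Row 0: (0,1)A 1/2 ok · (0,2)B 0/2 unhappy · (0,3)A 0/2 unhappy · (0,4)B 0/1 unhappy
Row 1: (1,1)A 2/2 ok
Row 2: (2,0)A 1/1 ok · (2,1)A 3/3 ok · (2,4)A 0/0 ok
Row 3: (3,1)A 1/2 ok · (3,2)B 1/3 ok · (3,3)A 1/2 ok
Row 4: (4,0)A 0/0 ok · (4,2)B 1/2 ok · (4,3)A 1/3 ok · (4,4)B 0/1 unhappy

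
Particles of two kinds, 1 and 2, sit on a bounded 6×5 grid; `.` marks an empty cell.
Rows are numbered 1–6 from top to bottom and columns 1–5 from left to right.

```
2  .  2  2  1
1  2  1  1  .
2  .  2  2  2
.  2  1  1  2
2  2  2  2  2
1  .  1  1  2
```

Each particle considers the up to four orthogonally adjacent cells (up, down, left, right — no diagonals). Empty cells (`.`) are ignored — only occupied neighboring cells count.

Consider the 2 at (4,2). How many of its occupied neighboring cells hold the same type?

1

Occupied neighbors of (4,2): (5,2)=2, (4,3)=1.
Same type (2): 1 of 2.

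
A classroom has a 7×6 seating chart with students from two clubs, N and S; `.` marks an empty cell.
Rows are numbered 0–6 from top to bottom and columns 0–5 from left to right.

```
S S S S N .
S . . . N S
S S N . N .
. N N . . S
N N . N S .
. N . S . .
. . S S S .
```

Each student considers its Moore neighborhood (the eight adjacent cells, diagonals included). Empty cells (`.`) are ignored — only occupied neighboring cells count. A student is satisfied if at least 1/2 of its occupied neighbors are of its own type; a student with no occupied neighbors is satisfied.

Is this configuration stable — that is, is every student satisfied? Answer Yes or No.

No

(0,0)S 2/2 satisfied
(0,1)S 3/3 satisfied
(0,2)S 2/2 satisfied
(0,3)S 1/3 not
(0,4)N 1/3 not
(1,0)S 4/4 satisfied
(1,4)N 2/4 satisfied
(1,5)S 0/3 not
(2,0)S 2/3 satisfied
(2,1)S 2/5 not
(2,2)N 2/3 satisfied
(2,4)N 1/3 not
(3,1)N 4/6 satisfied
(3,2)N 4/5 satisfied
(3,5)S 1/2 satisfied
(4,0)N 3/3 satisfied
(4,1)N 4/4 satisfied
(4,3)N 1/3 not
(4,4)S 2/3 satisfied
(5,1)N 2/3 satisfied
(5,3)S 4/5 satisfied
(6,2)S 2/3 satisfied
(6,3)S 3/3 satisfied
(6,4)S 2/2 satisfied
For instance (0,3) has only 1/3 same-type neighbors, below 1/2.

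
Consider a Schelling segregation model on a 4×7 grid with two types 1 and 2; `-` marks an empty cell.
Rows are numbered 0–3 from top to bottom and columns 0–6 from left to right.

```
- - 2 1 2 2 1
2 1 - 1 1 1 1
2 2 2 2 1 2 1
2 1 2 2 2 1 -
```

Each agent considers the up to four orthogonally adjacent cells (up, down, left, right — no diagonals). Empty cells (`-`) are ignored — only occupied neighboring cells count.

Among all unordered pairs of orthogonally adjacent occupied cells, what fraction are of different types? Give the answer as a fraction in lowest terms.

18/35

Scan each occupied cell's neighbors to the right and below so each pair is counted once.
Row 0: 2(0,2)–1(0,3)≠ 1(0,3)–2(0,4)≠ 1(0,3)–1(1,3)= 2(0,4)–2(0,5)= 2(0,4)–1(1,4)≠ 2(0,5)–1(0,6)≠ 2(0,5)–1(1,5)≠ 1(0,6)–1(1,6)=  → 5/8 unlike.
Row 1: 2(1,0)–1(1,1)≠ 2(1,0)–2(2,0)= 1(1,1)–2(2,1)≠ 1(1,3)–1(1,4)= 1(1,3)–2(2,3)≠ 1(1,4)–1(1,5)= 1(1,4)–1(2,4)= 1(1,5)–1(1,6)= 1(1,5)–2(2,5)≠ 1(1,6)–1(2,6)=  → 4/10 unlike.
Row 2: 2(2,0)–2(2,1)= 2(2,0)–2(3,0)= 2(2,1)–2(2,2)= 2(2,1)–1(3,1)≠ 2(2,2)–2(2,3)= 2(2,2)–2(3,2)= 2(2,3)–1(2,4)≠ 2(2,3)–2(3,3)= 1(2,4)–2(2,5)≠ 1(2,4)–2(3,4)≠ 2(2,5)–1(2,6)≠ 2(2,5)–1(3,5)≠  → 6/12 unlike.
Row 3: 2(3,0)–1(3,1)≠ 1(3,1)–2(3,2)≠ 2(3,2)–2(3,3)= 2(3,3)–2(3,4)= 2(3,4)–1(3,5)≠  → 3/5 unlike.
Total adjacent occupied pairs: 35; unlike-type pairs: 18.
18/35 is already in lowest terms.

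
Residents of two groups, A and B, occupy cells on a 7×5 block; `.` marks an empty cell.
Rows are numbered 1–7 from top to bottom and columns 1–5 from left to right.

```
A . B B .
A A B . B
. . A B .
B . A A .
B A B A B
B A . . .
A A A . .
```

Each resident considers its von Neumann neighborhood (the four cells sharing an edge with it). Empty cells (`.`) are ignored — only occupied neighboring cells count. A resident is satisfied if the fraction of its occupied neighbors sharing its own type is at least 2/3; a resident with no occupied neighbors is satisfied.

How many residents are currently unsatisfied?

Row 1: (1,1)A 1/1 ok · (1,3)B 2/2 ok · (1,4)B 1/1 ok
Row 2: (2,1)A 2/2 ok · (2,2)A 1/2 unhappy · (2,3)B 1/3 unhappy · (2,5)B 0/0 ok
Row 3: (3,3)A 1/3 unhappy · (3,4)B 0/2 unhappy
Row 4: (4,1)B 1/1 ok · (4,3)A 2/3 ok · (4,4)A 2/3 ok
Row 5: (5,1)B 2/3 ok · (5,2)A 1/3 unhappy · (5,3)B 0/3 unhappy · (5,4)A 1/3 unhappy · (5,5)B 0/1 unhappy
Row 6: (6,1)B 1/3 unhappy · (6,2)A 2/3 ok
Row 7: (7,1)A 1/2 unhappy · (7,2)A 3/3 ok · (7,3)A 1/1 ok
Unsatisfied: (2,2), (2,3), (3,3), (3,4), (5,2), (5,3), (5,4), (5,5), (6,1), (7,1) — 10 in total.

10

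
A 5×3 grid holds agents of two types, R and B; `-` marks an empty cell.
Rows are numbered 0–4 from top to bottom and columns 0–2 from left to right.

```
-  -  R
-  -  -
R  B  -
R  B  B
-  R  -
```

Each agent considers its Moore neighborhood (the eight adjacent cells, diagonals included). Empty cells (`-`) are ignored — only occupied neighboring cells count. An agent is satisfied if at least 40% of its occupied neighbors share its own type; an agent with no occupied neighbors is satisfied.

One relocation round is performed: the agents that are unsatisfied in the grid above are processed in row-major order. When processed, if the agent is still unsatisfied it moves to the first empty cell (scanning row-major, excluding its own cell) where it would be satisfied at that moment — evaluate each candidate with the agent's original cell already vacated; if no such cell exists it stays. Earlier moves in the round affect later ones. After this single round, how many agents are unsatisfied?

Initially unsatisfied (in order): (2,0), (4,1).
  (2,0) → (0,0).
  (4,1) → (0,1).
Resulting grid:
R R R
- - -
- B -
R B B
- - -
Unsatisfied now: (3,0).

1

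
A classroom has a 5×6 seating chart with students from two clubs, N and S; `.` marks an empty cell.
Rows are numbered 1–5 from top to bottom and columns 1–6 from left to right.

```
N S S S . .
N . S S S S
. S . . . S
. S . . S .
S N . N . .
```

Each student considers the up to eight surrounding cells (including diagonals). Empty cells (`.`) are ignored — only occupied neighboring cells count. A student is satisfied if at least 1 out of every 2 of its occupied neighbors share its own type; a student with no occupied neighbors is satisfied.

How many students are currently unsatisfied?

Row 1: (1,1)N 1/2 ✓ · (1,2)S 2/4 ✓ · (1,3)S 4/4 ✓ · (1,4)S 4/4 ✓
Row 2: (2,1)N 1/3 ✗ · (2,3)S 5/5 ✓ · (2,4)S 4/4 ✓ · (2,5)S 4/4 ✓ · (2,6)S 2/2 ✓
Row 3: (3,2)S 2/3 ✓ · (3,6)S 3/3 ✓
Row 4: (4,2)S 2/3 ✓ · (4,5)S 1/2 ✓
Row 5: (5,1)S 1/2 ✓ · (5,2)N 0/2 ✗ · (5,4)N 0/1 ✗
Unsatisfied: (2,1), (5,2), (5,4) — 3 in total.

3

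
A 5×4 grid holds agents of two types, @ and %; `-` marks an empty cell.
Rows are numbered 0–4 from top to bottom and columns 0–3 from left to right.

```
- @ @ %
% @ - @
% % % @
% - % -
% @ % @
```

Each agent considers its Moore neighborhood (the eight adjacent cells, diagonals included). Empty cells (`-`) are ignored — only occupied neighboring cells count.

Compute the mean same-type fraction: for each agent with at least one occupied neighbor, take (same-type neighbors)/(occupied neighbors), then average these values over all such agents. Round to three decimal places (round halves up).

(0,1)@ 2/3
(0,2)@ 3/4
(0,3)% 0/2
(1,0)% 2/4
(1,1)@ 2/6
(1,3)@ 2/4
(2,0)% 3/4
(2,1)% 5/6
(2,2)% 2/5
(2,3)@ 1/3
(3,0)% 3/4
(3,2)% 3/6
(4,0)% 1/2
(4,1)@ 0/4
(4,2)% 1/3
(4,3)@ 0/2
Sum over 16 agents: 2/3 + 3/4 + 0/2 + 2/4 + 2/6 + 2/4 + 3/4 + 5/6 + 2/5 + 1/3 + 3/4 + 3/6 + 1/2 + 0/4 + 1/3 + 0/2 = 143/20; mean = 143/20 ÷ 16 = 143/320 = 0.446875 → 0.447.

0.447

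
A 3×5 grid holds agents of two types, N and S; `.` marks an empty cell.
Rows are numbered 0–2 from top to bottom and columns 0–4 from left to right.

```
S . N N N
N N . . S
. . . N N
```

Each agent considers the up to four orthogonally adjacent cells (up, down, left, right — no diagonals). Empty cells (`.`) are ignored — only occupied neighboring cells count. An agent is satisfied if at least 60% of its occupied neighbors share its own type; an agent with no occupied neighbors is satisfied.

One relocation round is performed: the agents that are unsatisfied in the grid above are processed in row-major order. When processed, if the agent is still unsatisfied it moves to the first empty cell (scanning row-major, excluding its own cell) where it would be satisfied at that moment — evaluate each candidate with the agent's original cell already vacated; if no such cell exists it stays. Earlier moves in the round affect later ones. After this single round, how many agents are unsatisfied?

Initially unsatisfied (in order): (0,0), (0,4), (1,0), (1,4), (2,4).
  (0,0): no empty cell satisfies it; stays.
  (0,4) → (0,1).
  (1,0) → (1,2).
  (1,4) → (2,0).
  (2,4): now satisfied by earlier moves; stays.
Resulting grid:
S N N N .
. N N . .
S . . N N
Unsatisfied now: (0,0).

1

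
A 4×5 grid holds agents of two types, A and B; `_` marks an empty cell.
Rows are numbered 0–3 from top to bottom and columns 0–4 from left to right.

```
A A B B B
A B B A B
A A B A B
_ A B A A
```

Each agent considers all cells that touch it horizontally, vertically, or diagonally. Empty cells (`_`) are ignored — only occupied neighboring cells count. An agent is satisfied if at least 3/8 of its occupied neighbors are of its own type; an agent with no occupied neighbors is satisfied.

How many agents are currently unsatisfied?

Row 0: (0,0)A 2/3 ok · (0,1)A 2/5 ok · (0,2)B 3/5 ok · (0,3)B 4/5 ok · (0,4)B 2/3 ok
Row 1: (1,0)A 4/5 ok · (1,1)B 3/8 ok · (1,2)B 4/8 ok · (1,3)A 1/8 unhappy · (1,4)B 3/5 ok
Row 2: (2,0)A 3/4 ok · (2,1)A 3/7 ok · (2,2)B 3/8 ok · (2,3)A 3/8 ok · (2,4)B 1/5 unhappy
Row 3: (3,1)A 2/4 ok · (3,2)B 1/5 unhappy · (3,3)A 2/5 ok · (3,4)A 2/3 ok
Unsatisfied: (1,3), (2,4), (3,2) — 3 in total.

3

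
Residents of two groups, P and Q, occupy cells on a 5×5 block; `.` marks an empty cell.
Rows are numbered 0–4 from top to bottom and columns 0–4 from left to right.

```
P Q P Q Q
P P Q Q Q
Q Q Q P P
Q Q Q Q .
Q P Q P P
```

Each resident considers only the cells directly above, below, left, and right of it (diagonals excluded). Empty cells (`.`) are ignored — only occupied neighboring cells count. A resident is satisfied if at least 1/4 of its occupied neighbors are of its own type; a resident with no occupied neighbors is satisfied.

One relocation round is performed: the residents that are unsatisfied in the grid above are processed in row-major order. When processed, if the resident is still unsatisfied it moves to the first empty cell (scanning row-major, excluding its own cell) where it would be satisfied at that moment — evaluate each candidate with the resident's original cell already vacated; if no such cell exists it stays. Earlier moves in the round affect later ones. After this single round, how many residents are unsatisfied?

Initially unsatisfied (in order): (0,1), (0,2), (4,1).
  (0,1) → (3,4).
  (0,2) → (0,1).
  (4,1) → (0,2).
Resulting grid:
P P P Q Q
P P Q Q Q
Q Q Q P P
Q Q Q Q Q
Q . Q P P
All satisfied now.

0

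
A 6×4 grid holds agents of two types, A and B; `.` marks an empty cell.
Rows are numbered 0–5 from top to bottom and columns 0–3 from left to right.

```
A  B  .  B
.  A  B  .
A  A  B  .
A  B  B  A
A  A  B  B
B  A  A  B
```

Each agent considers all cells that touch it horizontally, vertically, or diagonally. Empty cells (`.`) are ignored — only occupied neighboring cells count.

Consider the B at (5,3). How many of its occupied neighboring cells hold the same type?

2

Occupied neighbors of (5,3): (4,2)=B, (4,3)=B, (5,2)=A.
Same type (B): 2 of 3.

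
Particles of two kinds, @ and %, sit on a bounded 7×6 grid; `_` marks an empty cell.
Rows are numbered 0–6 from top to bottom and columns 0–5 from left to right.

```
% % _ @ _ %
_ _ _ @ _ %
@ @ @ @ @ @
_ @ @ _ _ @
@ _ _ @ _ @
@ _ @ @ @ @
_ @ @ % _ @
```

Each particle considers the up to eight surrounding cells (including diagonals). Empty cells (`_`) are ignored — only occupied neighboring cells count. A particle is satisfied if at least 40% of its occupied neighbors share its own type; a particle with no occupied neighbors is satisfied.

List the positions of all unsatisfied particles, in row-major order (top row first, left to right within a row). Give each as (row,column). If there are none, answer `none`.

Row 0: (0,0)% 1/1 ok · (0,1)% 1/1 ok · (0,3)@ 1/1 ok · (0,5)% 1/1 ok
Row 1: (1,3)@ 4/4 ok · (1,5)% 1/3 unhappy
Row 2: (2,0)@ 2/2 ok · (2,1)@ 4/4 ok · (2,2)@ 5/5 ok · (2,3)@ 4/4 ok · (2,4)@ 4/5 ok · (2,5)@ 2/3 ok
Row 3: (3,1)@ 5/5 ok · (3,2)@ 5/5 ok · (3,5)@ 3/3 ok
Row 4: (4,0)@ 2/2 ok · (4,3)@ 4/4 ok · (4,5)@ 3/3 ok
Row 5: (5,0)@ 2/2 ok · (5,2)@ 4/5 ok · (5,3)@ 4/5 ok · (5,4)@ 5/6 ok · (5,5)@ 3/3 ok
Row 6: (6,1)@ 3/3 ok · (6,2)@ 3/4 ok · (6,3)% 0/4 unhappy · (6,5)@ 2/2 ok

(1,5), (6,3)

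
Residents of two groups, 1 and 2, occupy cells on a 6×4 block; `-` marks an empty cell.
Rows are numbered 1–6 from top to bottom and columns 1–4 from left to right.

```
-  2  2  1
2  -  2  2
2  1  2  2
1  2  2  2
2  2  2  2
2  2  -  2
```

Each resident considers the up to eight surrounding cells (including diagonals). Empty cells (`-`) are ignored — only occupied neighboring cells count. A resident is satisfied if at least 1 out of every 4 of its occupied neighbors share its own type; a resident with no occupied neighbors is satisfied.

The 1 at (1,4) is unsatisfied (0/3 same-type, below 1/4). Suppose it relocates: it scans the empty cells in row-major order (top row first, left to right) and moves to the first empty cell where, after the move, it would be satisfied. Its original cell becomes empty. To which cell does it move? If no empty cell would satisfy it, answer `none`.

Vacating (1,4). Empty cells in order:
  (1,1): 0/2 same-type → still unsatisfied.
  (2,2): 1/7 same-type → still unsatisfied.
  (6,3): 0/5 same-type → still unsatisfied.

none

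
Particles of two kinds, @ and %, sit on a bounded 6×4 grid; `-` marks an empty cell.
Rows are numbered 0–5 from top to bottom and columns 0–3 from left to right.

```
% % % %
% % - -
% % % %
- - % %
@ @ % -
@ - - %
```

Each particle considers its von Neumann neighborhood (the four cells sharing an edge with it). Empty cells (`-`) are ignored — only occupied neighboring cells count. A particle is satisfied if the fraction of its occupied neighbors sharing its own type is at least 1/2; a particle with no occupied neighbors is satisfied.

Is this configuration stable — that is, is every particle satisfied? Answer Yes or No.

(0,0)% 2/2 ✓
(0,1)% 3/3 ✓
(0,2)% 2/2 ✓
(0,3)% 1/1 ✓
(1,0)% 3/3 ✓
(1,1)% 3/3 ✓
(2,0)% 2/2 ✓
(2,1)% 3/3 ✓
(2,2)% 3/3 ✓
(2,3)% 2/2 ✓
(3,2)% 3/3 ✓
(3,3)% 2/2 ✓
(4,0)@ 2/2 ✓
(4,1)@ 1/2 ✓
(4,2)% 1/2 ✓
(5,0)@ 1/1 ✓
(5,3)% 0/0 ✓
All meet the threshold, so the configuration is stable.

Yes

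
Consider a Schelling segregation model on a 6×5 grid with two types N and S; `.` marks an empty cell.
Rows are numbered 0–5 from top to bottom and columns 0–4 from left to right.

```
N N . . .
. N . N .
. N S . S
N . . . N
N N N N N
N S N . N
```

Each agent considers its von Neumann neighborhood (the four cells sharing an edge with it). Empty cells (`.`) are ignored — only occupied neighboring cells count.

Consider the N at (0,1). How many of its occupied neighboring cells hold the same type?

Occupied neighbors of (0,1): (1,1)=N, (0,0)=N.
Same type (N): 2 of 2.

2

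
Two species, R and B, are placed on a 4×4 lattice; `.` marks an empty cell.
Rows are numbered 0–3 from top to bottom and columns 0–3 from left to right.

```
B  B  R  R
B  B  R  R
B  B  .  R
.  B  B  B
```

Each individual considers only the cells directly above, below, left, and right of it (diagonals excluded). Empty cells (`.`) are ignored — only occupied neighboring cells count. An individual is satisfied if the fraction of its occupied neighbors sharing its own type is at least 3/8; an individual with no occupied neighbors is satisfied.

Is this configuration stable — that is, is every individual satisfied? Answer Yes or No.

Yes

Row 0: (0,0)B 2/2 ok · (0,1)B 2/3 ok · (0,2)R 2/3 ok · (0,3)R 2/2 ok
Row 1: (1,0)B 3/3 ok · (1,1)B 3/4 ok · (1,2)R 2/3 ok · (1,3)R 3/3 ok
Row 2: (2,0)B 2/2 ok · (2,1)B 3/3 ok · (2,3)R 1/2 ok
Row 3: (3,1)B 2/2 ok · (3,2)B 2/2 ok · (3,3)B 1/2 ok
All meet the threshold, so the configuration is stable.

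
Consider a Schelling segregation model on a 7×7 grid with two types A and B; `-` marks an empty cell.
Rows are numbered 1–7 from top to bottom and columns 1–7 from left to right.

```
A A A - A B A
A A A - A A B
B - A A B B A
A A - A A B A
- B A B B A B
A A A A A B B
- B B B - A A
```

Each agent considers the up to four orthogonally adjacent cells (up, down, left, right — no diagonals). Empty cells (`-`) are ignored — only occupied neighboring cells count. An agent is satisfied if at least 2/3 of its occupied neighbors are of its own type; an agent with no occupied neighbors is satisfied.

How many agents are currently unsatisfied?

Row 1: (1,1)A 2/2 ✓ · (1,2)A 3/3 ✓ · (1,3)A 2/2 ✓ · (1,5)A 1/2 ✗ · (1,6)B 0/3 ✗ · (1,7)A 0/2 ✗
Row 2: (2,1)A 2/3 ✓ · (2,2)A 3/3 ✓ · (2,3)A 3/3 ✓ · (2,5)A 2/3 ✓ · (2,6)A 1/4 ✗ · (2,7)B 0/3 ✗
Row 3: (3,1)B 0/2 ✗ · (3,3)A 2/2 ✓ · (3,4)A 2/3 ✓ · (3,5)B 1/4 ✗ · (3,6)B 2/4 ✗ · (3,7)A 1/3 ✗
Row 4: (4,1)A 1/2 ✗ · (4,2)A 1/2 ✗ · (4,4)A 2/3 ✓ · (4,5)A 1/4 ✗ · (4,6)B 1/4 ✗ · (4,7)A 1/3 ✗
Row 5: (5,2)B 0/3 ✗ · (5,3)A 1/3 ✗ · (5,4)B 1/4 ✗ · (5,5)B 1/4 ✗ · (5,6)A 0/4 ✗ · (5,7)B 1/3 ✗
Row 6: (6,1)A 1/1 ✓ · (6,2)A 2/4 ✗ · (6,3)A 3/4 ✓ · (6,4)A 2/4 ✗ · (6,5)A 1/3 ✗ · (6,6)B 1/4 ✗ · (6,7)B 2/3 ✓
Row 7: (7,2)B 1/2 ✗ · (7,3)B 2/3 ✓ · (7,4)B 1/2 ✗ · (7,6)A 1/2 ✗ · (7,7)A 1/2 ✗
Unsatisfied: (1,5), (1,6), (1,7), (2,6), (2,7), (3,1), (3,5), (3,6), (3,7), (4,1), (4,2), (4,5), (4,6), (4,7), (5,2), (5,3), (5,4), (5,5), (5,6), (5,7), (6,2), (6,4), (6,5), (6,6), (7,2), (7,4), (7,6), (7,7) — 28 in total.

28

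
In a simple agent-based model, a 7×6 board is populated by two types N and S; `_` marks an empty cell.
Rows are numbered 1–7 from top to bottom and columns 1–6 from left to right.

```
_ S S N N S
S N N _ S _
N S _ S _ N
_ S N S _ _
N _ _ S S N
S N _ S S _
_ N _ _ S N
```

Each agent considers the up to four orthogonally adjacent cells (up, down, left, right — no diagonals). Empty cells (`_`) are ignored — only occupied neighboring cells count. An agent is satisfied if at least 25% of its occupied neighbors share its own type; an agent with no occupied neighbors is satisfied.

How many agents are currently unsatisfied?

(1,2)S 1/2 ✓
(1,3)S 1/3 ✓
(1,4)N 1/2 ✓
(1,5)N 1/3 ✓
(1,6)S 0/1 ✗
(2,1)S 0/2 ✗
(2,2)N 1/4 ✓
(2,3)N 1/2 ✓
(2,5)S 0/1 ✗
(3,1)N 0/2 ✗
(3,2)S 1/3 ✓
(3,4)S 1/1 ✓
(3,6)N 0/0 ✓
(4,2)S 1/2 ✓
(4,3)N 0/2 ✗
(4,4)S 2/3 ✓
(5,1)N 0/1 ✗
(5,4)S 3/3 ✓
(5,5)S 2/3 ✓
(5,6)N 0/1 ✗
(6,1)S 0/2 ✗
(6,2)N 1/2 ✓
(6,4)S 2/2 ✓
(6,5)S 3/3 ✓
(7,2)N 1/1 ✓
(7,5)S 1/2 ✓
(7,6)N 0/1 ✗
Unsatisfied: (1,6), (2,1), (2,5), (3,1), (4,3), (5,1), (5,6), (6,1), (7,6) — 9 in total.

9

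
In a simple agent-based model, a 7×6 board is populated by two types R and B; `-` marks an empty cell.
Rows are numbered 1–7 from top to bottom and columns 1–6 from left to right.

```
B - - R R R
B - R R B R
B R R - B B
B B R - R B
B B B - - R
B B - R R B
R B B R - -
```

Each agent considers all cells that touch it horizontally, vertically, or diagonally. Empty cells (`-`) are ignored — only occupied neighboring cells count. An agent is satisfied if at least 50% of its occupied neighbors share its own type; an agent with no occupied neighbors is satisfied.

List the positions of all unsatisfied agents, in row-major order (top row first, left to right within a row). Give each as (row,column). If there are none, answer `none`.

(2,5), (2,6), (3,2), (4,3), (4,5), (6,6), (7,1)

Row 1: (1,1)B 1/1 ok · (1,4)R 3/4 ok · (1,5)R 4/5 ok · (1,6)R 2/3 ok
Row 2: (2,1)B 2/3 ok · (2,3)R 4/4 ok · (2,4)R 4/6 ok · (2,5)B 2/7 unhappy · (2,6)R 2/5 unhappy
Row 3: (3,1)B 3/4 ok · (3,2)R 3/7 unhappy · (3,3)R 4/5 ok · (3,5)B 3/6 ok · (3,6)B 3/5 ok
Row 4: (4,1)B 4/5 ok · (4,2)B 5/8 ok · (4,3)R 2/5 unhappy · (4,5)R 1/4 unhappy · (4,6)B 2/4 ok
Row 5: (5,1)B 5/5 ok · (5,2)B 6/7 ok · (5,3)B 3/5 ok · (5,6)R 2/4 ok
Row 6: (6,1)B 4/5 ok · (6,2)B 6/7 ok · (6,4)R 2/4 ok · (6,5)R 3/4 ok · (6,6)B 0/2 unhappy
Row 7: (7,1)R 0/3 unhappy · (7,2)B 3/4 ok · (7,3)B 2/4 ok · (7,4)R 2/3 ok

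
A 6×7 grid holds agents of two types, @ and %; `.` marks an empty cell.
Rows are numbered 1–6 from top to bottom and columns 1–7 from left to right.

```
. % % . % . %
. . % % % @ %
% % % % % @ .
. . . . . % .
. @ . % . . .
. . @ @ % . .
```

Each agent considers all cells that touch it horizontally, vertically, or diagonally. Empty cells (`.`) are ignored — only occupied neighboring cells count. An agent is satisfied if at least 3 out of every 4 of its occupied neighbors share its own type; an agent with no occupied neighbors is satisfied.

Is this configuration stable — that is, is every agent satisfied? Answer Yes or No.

Row 1: (1,2)% 2/2 ✓ · (1,3)% 3/3 ✓ · (1,5)% 2/3 ✗ · (1,7)% 1/2 ✗
Row 2: (2,3)% 6/6 ✓ · (2,4)% 7/7 ✓ · (2,5)% 4/6 ✗ · (2,6)@ 1/6 ✗ · (2,7)% 1/3 ✗
Row 3: (3,1)% 1/1 ✓ · (3,2)% 3/3 ✓ · (3,3)% 4/4 ✓ · (3,4)% 5/5 ✓ · (3,5)% 4/6 ✗ · (3,6)@ 1/5 ✗
Row 4: (4,6)% 1/2 ✗
Row 5: (5,2)@ 1/1 ✓ · (5,4)% 1/3 ✗
Row 6: (6,3)@ 2/3 ✗ · (6,4)@ 1/3 ✗ · (6,5)% 1/2 ✗
For instance (1,5) has only 2/3 same-type neighbors, below 3/4.

No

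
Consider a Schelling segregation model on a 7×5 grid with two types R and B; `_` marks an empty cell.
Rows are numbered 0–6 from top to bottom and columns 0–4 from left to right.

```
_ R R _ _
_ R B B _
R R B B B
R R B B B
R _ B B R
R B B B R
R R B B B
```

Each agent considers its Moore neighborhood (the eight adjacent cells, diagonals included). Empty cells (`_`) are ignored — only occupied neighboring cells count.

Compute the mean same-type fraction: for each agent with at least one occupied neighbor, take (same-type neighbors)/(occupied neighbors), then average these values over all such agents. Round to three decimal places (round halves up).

0.693

Row 0: (0,1)R 2/3 · (0,2)R 2/4
Row 1: (1,1)R 4/6 · (1,2)B 3/7 · (1,3)B 4/5
Row 2: (2,0)R 4/4 · (2,1)R 4/7 · (2,2)B 5/8 · (2,3)B 7/7 · (2,4)B 4/4
Row 3: (3,0)R 4/4 · (3,1)R 4/7 · (3,2)B 5/7 · (3,3)B 7/8 · (3,4)B 4/5
Row 4: (4,0)R 3/4 · (4,2)B 6/7 · (4,3)B 6/8 · (4,4)R 1/5
Row 5: (5,0)R 3/4 · (5,1)B 3/7 · (5,2)B 6/7 · (5,3)B 6/8 · (5,4)R 1/5
Row 6: (6,0)R 2/3 · (6,1)R 2/5 · (6,2)B 4/5 · (6,3)B 4/5 · (6,4)B 2/3
Sum over 29 agents: 2/3 + 2/4 + 4/6 + 3/7 + 4/5 + 4/4 + 4/7 + 5/8 + 7/7 + 4/4 + 4/4 + 4/7 + 5/7 + 7/8 + 4/5 + 3/4 + 6/7 + 6/8 + 1/5 + 3/4 + 3/7 + 6/7 + 6/8 + 1/5 + 2/3 + 2/5 + 4/5 + 4/5 + 2/3 = 422/21; mean = 422/21 ÷ 29 = 422/609 = 0.692939… → 0.693.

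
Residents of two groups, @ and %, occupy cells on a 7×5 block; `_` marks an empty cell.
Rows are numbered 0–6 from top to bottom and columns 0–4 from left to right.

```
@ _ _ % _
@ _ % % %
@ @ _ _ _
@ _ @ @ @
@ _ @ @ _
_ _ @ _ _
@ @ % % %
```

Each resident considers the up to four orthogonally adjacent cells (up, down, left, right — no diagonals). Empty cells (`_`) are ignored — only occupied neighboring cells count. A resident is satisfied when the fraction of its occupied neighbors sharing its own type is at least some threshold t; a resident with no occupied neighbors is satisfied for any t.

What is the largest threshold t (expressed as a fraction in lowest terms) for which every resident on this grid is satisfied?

Row 0: (0,0)@ 1/1 · (0,3)% 1/1
Row 1: (1,0)@ 2/2 · (1,2)% 1/1 · (1,3)% 3/3 · (1,4)% 1/1
Row 2: (2,0)@ 3/3 · (2,1)@ 1/1
Row 3: (3,0)@ 2/2 · (3,2)@ 2/2 · (3,3)@ 3/3 · (3,4)@ 1/1
Row 4: (4,0)@ 1/1 · (4,2)@ 3/3 · (4,3)@ 2/2
Row 5: (5,2)@ 1/2
Row 6: (6,0)@ 1/1 · (6,1)@ 1/2 · (6,2)% 1/3 · (6,3)% 2/2 · (6,4)% 1/1
The smallest same-type fraction is 1/3 at (6,2), which reduces to 1/3. Any threshold above that leaves this resident unsatisfied.

1/3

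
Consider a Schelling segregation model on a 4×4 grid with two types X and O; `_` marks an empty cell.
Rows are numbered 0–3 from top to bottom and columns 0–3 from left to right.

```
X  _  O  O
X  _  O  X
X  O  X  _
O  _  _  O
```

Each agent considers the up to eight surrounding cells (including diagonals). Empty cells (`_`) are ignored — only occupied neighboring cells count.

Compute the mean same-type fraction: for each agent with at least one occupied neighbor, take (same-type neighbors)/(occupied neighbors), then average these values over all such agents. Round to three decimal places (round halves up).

Row 0: (0,0)X 1/1 · (0,2)O 2/3 · (0,3)O 2/3
Row 1: (1,0)X 2/3 · (1,2)O 3/5 · (1,3)X 1/4
Row 2: (2,0)X 1/3 · (2,1)O 2/5 · (2,2)X 1/4
Row 3: (3,0)O 1/2 · (3,3)O 0/1
Sum over 11 agents: 1/1 + 2/3 + 2/3 + 2/3 + 3/5 + 1/4 + 1/3 + 2/5 + 1/4 + 1/2 + 0/1 = 16/3; mean = 16/3 ÷ 11 = 16/33 = 0.484848… → 0.485.

0.485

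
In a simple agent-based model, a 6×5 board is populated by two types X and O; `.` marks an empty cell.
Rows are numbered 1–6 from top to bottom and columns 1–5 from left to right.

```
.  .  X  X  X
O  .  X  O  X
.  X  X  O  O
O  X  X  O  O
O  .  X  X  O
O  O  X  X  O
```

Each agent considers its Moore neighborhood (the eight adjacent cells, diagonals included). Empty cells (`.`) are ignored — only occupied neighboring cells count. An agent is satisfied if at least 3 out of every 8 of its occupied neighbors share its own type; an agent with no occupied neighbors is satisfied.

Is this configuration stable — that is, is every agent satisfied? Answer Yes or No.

No

(1,3)X 2/3 ✓
(1,4)X 4/5 ✓
(1,5)X 2/3 ✓
(2,1)O 0/1 ✗
(2,3)X 4/6 ✓
(2,4)O 2/8 ✗
(2,5)X 2/5 ✓
(3,2)X 4/6 ✓
(3,3)X 4/7 ✓
(3,4)O 4/8 ✓
(3,5)O 4/5 ✓
(4,1)O 1/3 ✗
(4,2)X 4/6 ✓
(4,3)X 5/7 ✓
(4,4)O 4/8 ✓
(4,5)O 4/5 ✓
(5,1)O 3/4 ✓
(5,3)X 5/7 ✓
(5,4)X 4/8 ✓
(5,5)O 3/5 ✓
(6,1)O 2/2 ✓
(6,2)O 2/4 ✓
(6,3)X 3/4 ✓
(6,4)X 3/5 ✓
(6,5)O 1/3 ✗
For instance (2,1) has only 0/1 same-type neighbors, below 3/8.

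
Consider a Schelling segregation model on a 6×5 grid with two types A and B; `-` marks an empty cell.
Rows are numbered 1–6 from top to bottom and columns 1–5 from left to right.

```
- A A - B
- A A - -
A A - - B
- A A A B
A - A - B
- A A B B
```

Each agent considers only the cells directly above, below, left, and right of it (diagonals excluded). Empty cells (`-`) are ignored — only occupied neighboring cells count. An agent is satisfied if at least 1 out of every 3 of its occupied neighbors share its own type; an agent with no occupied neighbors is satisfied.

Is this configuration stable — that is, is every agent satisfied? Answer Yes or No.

Yes

Row 1: (1,2)A 2/2 ✓ · (1,3)A 2/2 ✓ · (1,5)B 0/0 ✓
Row 2: (2,2)A 3/3 ✓ · (2,3)A 2/2 ✓
Row 3: (3,1)A 1/1 ✓ · (3,2)A 3/3 ✓ · (3,5)B 1/1 ✓
Row 4: (4,2)A 2/2 ✓ · (4,3)A 3/3 ✓ · (4,4)A 1/2 ✓ · (4,5)B 2/3 ✓
Row 5: (5,1)A 0/0 ✓ · (5,3)A 2/2 ✓ · (5,5)B 2/2 ✓
Row 6: (6,2)A 1/1 ✓ · (6,3)A 2/3 ✓ · (6,4)B 1/2 ✓ · (6,5)B 2/2 ✓
All meet the threshold, so the configuration is stable.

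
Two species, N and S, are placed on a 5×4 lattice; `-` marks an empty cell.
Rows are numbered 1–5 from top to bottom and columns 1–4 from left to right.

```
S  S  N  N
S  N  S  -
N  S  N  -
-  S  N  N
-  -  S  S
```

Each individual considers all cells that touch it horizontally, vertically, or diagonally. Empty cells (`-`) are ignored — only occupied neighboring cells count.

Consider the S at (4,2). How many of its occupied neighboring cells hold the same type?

Occupied neighbors of (4,2): (3,1)=N, (3,2)=S, (3,3)=N, (4,3)=N, (5,3)=S.
Same type (S): 2 of 5.

2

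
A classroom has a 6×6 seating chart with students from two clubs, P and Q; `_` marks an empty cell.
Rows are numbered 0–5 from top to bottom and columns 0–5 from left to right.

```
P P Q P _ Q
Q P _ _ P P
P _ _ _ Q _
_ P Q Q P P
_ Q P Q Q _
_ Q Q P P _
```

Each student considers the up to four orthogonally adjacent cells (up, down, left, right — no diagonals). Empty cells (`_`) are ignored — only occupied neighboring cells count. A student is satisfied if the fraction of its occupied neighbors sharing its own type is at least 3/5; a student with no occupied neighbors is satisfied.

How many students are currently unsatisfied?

20

Row 0: (0,0)P 1/2 unhappy · (0,1)P 2/3 ok · (0,2)Q 0/2 unhappy · (0,3)P 0/1 unhappy · (0,5)Q 0/1 unhappy
Row 1: (1,0)Q 0/3 unhappy · (1,1)P 1/2 unhappy · (1,4)P 1/2 unhappy · (1,5)P 1/2 unhappy
Row 2: (2,0)P 0/1 unhappy · (2,4)Q 0/2 unhappy
Row 3: (3,1)P 0/2 unhappy · (3,2)Q 1/3 unhappy · (3,3)Q 2/3 ok · (3,4)P 1/4 unhappy · (3,5)P 1/1 ok
Row 4: (4,1)Q 1/3 unhappy · (4,2)P 0/4 unhappy · (4,3)Q 2/4 unhappy · (4,4)Q 1/3 unhappy
Row 5: (5,1)Q 2/2 ok · (5,2)Q 1/3 unhappy · (5,3)P 1/3 unhappy · (5,4)P 1/2 unhappy
Unsatisfied: (0,0), (0,2), (0,3), (0,5), (1,0), (1,1), (1,4), (1,5), (2,0), (2,4), (3,1), (3,2), (3,4), (4,1), (4,2), (4,3), (4,4), (5,2), (5,3), (5,4) — 20 in total.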